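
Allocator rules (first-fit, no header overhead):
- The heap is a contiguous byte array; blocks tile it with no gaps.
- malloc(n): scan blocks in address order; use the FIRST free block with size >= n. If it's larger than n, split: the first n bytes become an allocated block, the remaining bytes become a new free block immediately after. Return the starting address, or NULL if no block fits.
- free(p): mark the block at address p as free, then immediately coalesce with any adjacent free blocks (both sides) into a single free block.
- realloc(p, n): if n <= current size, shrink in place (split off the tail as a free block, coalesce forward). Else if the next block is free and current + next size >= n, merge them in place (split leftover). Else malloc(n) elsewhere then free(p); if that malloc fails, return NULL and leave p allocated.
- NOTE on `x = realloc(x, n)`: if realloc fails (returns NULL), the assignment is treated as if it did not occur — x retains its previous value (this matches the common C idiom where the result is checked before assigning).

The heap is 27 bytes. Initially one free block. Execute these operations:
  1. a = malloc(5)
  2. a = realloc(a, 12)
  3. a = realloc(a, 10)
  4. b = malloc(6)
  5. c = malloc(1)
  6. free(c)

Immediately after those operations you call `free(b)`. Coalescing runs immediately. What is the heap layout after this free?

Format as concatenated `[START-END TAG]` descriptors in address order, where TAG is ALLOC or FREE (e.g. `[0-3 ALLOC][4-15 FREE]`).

Answer: [0-9 ALLOC][10-26 FREE]

Derivation:
Op 1: a = malloc(5) -> a = 0; heap: [0-4 ALLOC][5-26 FREE]
Op 2: a = realloc(a, 12) -> a = 0; heap: [0-11 ALLOC][12-26 FREE]
Op 3: a = realloc(a, 10) -> a = 0; heap: [0-9 ALLOC][10-26 FREE]
Op 4: b = malloc(6) -> b = 10; heap: [0-9 ALLOC][10-15 ALLOC][16-26 FREE]
Op 5: c = malloc(1) -> c = 16; heap: [0-9 ALLOC][10-15 ALLOC][16-16 ALLOC][17-26 FREE]
Op 6: free(c) -> (freed c); heap: [0-9 ALLOC][10-15 ALLOC][16-26 FREE]
free(b): b = 10 -> block [10-15 ALLOC]; mark free, coalesce with adjacent free neighbors -> [0-9 ALLOC][10-26 FREE]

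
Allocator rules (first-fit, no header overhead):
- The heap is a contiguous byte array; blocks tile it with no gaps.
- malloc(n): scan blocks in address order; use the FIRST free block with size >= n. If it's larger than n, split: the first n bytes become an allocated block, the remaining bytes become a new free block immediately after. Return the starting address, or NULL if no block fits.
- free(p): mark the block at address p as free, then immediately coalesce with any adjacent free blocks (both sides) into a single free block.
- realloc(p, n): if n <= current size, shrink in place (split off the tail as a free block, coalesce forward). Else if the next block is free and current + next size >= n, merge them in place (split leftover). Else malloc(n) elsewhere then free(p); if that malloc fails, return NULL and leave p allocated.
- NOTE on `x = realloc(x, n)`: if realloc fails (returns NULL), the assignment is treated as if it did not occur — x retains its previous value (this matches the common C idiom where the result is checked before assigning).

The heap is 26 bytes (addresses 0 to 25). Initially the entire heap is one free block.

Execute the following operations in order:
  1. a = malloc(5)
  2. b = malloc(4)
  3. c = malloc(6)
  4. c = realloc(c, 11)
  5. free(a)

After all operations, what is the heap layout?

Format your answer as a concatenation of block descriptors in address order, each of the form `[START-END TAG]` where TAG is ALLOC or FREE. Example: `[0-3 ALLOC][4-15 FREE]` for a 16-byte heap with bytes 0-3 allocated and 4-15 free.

Answer: [0-4 FREE][5-8 ALLOC][9-19 ALLOC][20-25 FREE]

Derivation:
Op 1: a = malloc(5) -> a = 0; heap: [0-4 ALLOC][5-25 FREE]
Op 2: b = malloc(4) -> b = 5; heap: [0-4 ALLOC][5-8 ALLOC][9-25 FREE]
Op 3: c = malloc(6) -> c = 9; heap: [0-4 ALLOC][5-8 ALLOC][9-14 ALLOC][15-25 FREE]
Op 4: c = realloc(c, 11) -> c = 9; heap: [0-4 ALLOC][5-8 ALLOC][9-19 ALLOC][20-25 FREE]
Op 5: free(a) -> (freed a); heap: [0-4 FREE][5-8 ALLOC][9-19 ALLOC][20-25 FREE]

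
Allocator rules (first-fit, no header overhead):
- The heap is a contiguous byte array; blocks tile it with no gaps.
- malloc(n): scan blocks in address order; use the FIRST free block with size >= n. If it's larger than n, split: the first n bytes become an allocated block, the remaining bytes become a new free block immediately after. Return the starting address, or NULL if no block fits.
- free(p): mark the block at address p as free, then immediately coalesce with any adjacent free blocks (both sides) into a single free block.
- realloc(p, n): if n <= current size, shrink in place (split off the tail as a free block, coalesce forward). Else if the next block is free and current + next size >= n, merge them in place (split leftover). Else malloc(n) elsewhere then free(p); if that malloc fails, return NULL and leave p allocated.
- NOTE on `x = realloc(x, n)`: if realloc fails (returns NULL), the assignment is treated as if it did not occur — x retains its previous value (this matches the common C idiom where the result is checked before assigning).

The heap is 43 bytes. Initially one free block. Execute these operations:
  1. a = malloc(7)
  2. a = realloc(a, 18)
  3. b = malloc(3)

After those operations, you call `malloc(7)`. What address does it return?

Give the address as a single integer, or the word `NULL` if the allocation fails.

Answer: 21

Derivation:
Op 1: a = malloc(7) -> a = 0; heap: [0-6 ALLOC][7-42 FREE]
Op 2: a = realloc(a, 18) -> a = 0; heap: [0-17 ALLOC][18-42 FREE]
Op 3: b = malloc(3) -> b = 18; heap: [0-17 ALLOC][18-20 ALLOC][21-42 FREE]
malloc(7): first-fit scan over [0-17 ALLOC][18-20 ALLOC][21-42 FREE] -> 21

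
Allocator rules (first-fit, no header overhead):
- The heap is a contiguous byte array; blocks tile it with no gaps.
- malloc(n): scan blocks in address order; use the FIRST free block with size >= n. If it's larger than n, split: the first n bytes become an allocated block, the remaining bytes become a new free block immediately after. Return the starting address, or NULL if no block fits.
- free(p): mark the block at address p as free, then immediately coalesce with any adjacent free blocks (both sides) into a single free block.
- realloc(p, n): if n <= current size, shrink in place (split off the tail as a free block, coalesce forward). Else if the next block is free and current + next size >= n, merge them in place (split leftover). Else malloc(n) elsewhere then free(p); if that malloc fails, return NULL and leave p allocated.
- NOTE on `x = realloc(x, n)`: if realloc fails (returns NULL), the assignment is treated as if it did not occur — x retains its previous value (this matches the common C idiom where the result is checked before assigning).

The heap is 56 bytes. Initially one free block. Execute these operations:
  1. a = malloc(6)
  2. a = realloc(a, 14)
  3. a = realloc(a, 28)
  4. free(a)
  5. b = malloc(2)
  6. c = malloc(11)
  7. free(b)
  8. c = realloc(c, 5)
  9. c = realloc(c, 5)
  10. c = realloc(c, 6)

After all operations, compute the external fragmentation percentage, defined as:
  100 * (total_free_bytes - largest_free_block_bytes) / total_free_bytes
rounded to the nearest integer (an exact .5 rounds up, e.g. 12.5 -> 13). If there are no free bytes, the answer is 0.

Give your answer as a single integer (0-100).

Op 1: a = malloc(6) -> a = 0; heap: [0-5 ALLOC][6-55 FREE]
Op 2: a = realloc(a, 14) -> a = 0; heap: [0-13 ALLOC][14-55 FREE]
Op 3: a = realloc(a, 28) -> a = 0; heap: [0-27 ALLOC][28-55 FREE]
Op 4: free(a) -> (freed a); heap: [0-55 FREE]
Op 5: b = malloc(2) -> b = 0; heap: [0-1 ALLOC][2-55 FREE]
Op 6: c = malloc(11) -> c = 2; heap: [0-1 ALLOC][2-12 ALLOC][13-55 FREE]
Op 7: free(b) -> (freed b); heap: [0-1 FREE][2-12 ALLOC][13-55 FREE]
Op 8: c = realloc(c, 5) -> c = 2; heap: [0-1 FREE][2-6 ALLOC][7-55 FREE]
Op 9: c = realloc(c, 5) -> c = 2; heap: [0-1 FREE][2-6 ALLOC][7-55 FREE]
Op 10: c = realloc(c, 6) -> c = 2; heap: [0-1 FREE][2-7 ALLOC][8-55 FREE]
Free blocks: [2 48] total_free=50 largest=48 -> 100*(50-48)/50 = 200/50 = 4

Answer: 4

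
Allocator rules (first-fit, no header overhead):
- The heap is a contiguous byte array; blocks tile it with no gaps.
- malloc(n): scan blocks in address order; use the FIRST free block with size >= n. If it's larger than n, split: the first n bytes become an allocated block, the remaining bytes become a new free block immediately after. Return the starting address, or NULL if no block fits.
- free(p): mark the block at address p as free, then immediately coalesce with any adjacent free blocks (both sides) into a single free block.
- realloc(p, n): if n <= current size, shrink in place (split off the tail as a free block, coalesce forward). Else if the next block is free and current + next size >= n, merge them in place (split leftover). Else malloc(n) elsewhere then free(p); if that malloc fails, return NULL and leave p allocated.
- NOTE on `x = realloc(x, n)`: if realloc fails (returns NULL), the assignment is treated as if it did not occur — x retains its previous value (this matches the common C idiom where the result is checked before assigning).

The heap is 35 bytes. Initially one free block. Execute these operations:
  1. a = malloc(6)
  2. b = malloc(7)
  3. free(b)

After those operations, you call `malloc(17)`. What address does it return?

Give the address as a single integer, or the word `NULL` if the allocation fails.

Op 1: a = malloc(6) -> a = 0; heap: [0-5 ALLOC][6-34 FREE]
Op 2: b = malloc(7) -> b = 6; heap: [0-5 ALLOC][6-12 ALLOC][13-34 FREE]
Op 3: free(b) -> (freed b); heap: [0-5 ALLOC][6-34 FREE]
malloc(17): first-fit scan over [0-5 ALLOC][6-34 FREE] -> 6

Answer: 6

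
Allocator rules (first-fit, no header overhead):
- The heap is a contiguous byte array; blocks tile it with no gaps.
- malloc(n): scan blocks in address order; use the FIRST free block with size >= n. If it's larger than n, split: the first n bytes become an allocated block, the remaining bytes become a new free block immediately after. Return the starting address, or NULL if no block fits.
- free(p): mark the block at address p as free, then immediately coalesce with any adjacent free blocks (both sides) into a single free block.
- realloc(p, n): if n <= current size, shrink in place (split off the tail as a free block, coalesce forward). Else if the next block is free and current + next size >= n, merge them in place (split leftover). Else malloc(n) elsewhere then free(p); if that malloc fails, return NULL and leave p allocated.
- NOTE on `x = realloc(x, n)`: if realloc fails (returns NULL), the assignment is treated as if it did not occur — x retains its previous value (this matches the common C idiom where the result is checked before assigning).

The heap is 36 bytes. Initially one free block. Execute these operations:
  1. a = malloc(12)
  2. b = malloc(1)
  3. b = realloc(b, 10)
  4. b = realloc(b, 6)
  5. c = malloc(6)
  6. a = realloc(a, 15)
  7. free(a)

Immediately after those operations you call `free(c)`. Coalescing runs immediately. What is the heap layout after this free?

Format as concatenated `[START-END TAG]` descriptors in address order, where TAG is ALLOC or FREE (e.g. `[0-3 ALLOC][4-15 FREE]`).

Answer: [0-11 FREE][12-17 ALLOC][18-35 FREE]

Derivation:
Op 1: a = malloc(12) -> a = 0; heap: [0-11 ALLOC][12-35 FREE]
Op 2: b = malloc(1) -> b = 12; heap: [0-11 ALLOC][12-12 ALLOC][13-35 FREE]
Op 3: b = realloc(b, 10) -> b = 12; heap: [0-11 ALLOC][12-21 ALLOC][22-35 FREE]
Op 4: b = realloc(b, 6) -> b = 12; heap: [0-11 ALLOC][12-17 ALLOC][18-35 FREE]
Op 5: c = malloc(6) -> c = 18; heap: [0-11 ALLOC][12-17 ALLOC][18-23 ALLOC][24-35 FREE]
Op 6: a = realloc(a, 15) -> NULL (a unchanged); heap: [0-11 ALLOC][12-17 ALLOC][18-23 ALLOC][24-35 FREE]
Op 7: free(a) -> (freed a); heap: [0-11 FREE][12-17 ALLOC][18-23 ALLOC][24-35 FREE]
free(c): c = 18 -> block [18-23 ALLOC]; mark free, coalesce with adjacent free neighbors -> [0-11 FREE][12-17 ALLOC][18-35 FREE]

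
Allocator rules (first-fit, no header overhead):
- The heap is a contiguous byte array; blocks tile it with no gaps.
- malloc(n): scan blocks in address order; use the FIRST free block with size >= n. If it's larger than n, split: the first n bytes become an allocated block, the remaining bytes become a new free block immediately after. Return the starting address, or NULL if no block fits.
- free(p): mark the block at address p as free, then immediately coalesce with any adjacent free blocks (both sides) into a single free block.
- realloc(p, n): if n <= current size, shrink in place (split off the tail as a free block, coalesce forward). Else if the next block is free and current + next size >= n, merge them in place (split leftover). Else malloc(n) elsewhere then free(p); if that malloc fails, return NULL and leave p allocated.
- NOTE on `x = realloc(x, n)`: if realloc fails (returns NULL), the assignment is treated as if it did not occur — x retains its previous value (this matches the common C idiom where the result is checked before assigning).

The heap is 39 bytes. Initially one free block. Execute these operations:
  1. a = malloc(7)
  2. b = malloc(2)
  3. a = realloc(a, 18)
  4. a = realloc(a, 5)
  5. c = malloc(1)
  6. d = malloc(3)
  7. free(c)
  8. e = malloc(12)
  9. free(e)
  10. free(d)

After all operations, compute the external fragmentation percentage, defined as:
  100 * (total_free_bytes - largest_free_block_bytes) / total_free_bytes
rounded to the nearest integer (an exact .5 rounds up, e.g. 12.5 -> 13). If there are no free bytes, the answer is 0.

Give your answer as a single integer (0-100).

Op 1: a = malloc(7) -> a = 0; heap: [0-6 ALLOC][7-38 FREE]
Op 2: b = malloc(2) -> b = 7; heap: [0-6 ALLOC][7-8 ALLOC][9-38 FREE]
Op 3: a = realloc(a, 18) -> a = 9; heap: [0-6 FREE][7-8 ALLOC][9-26 ALLOC][27-38 FREE]
Op 4: a = realloc(a, 5) -> a = 9; heap: [0-6 FREE][7-8 ALLOC][9-13 ALLOC][14-38 FREE]
Op 5: c = malloc(1) -> c = 0; heap: [0-0 ALLOC][1-6 FREE][7-8 ALLOC][9-13 ALLOC][14-38 FREE]
Op 6: d = malloc(3) -> d = 1; heap: [0-0 ALLOC][1-3 ALLOC][4-6 FREE][7-8 ALLOC][9-13 ALLOC][14-38 FREE]
Op 7: free(c) -> (freed c); heap: [0-0 FREE][1-3 ALLOC][4-6 FREE][7-8 ALLOC][9-13 ALLOC][14-38 FREE]
Op 8: e = malloc(12) -> e = 14; heap: [0-0 FREE][1-3 ALLOC][4-6 FREE][7-8 ALLOC][9-13 ALLOC][14-25 ALLOC][26-38 FREE]
Op 9: free(e) -> (freed e); heap: [0-0 FREE][1-3 ALLOC][4-6 FREE][7-8 ALLOC][9-13 ALLOC][14-38 FREE]
Op 10: free(d) -> (freed d); heap: [0-6 FREE][7-8 ALLOC][9-13 ALLOC][14-38 FREE]
Free blocks: [7 25] total_free=32 largest=25 -> 100*(32-25)/32 = 700/32 = 21.875 -> rounds to 22

Answer: 22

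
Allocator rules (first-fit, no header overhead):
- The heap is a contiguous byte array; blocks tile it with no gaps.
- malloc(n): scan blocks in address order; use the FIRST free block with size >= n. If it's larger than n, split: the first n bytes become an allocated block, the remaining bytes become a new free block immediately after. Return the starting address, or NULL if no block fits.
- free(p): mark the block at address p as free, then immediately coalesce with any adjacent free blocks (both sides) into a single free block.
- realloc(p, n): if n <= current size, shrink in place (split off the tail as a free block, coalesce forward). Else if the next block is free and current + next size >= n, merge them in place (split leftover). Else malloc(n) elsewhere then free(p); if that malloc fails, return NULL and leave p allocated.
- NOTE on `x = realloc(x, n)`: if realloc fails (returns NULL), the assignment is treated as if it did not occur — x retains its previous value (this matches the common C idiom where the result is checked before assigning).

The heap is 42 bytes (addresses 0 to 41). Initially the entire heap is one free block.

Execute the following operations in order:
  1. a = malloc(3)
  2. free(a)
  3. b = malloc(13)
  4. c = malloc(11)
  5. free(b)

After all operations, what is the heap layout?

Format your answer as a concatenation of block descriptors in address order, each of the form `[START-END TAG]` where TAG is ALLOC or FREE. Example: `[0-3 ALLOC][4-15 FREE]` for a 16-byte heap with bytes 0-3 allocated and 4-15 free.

Op 1: a = malloc(3) -> a = 0; heap: [0-2 ALLOC][3-41 FREE]
Op 2: free(a) -> (freed a); heap: [0-41 FREE]
Op 3: b = malloc(13) -> b = 0; heap: [0-12 ALLOC][13-41 FREE]
Op 4: c = malloc(11) -> c = 13; heap: [0-12 ALLOC][13-23 ALLOC][24-41 FREE]
Op 5: free(b) -> (freed b); heap: [0-12 FREE][13-23 ALLOC][24-41 FREE]

Answer: [0-12 FREE][13-23 ALLOC][24-41 FREE]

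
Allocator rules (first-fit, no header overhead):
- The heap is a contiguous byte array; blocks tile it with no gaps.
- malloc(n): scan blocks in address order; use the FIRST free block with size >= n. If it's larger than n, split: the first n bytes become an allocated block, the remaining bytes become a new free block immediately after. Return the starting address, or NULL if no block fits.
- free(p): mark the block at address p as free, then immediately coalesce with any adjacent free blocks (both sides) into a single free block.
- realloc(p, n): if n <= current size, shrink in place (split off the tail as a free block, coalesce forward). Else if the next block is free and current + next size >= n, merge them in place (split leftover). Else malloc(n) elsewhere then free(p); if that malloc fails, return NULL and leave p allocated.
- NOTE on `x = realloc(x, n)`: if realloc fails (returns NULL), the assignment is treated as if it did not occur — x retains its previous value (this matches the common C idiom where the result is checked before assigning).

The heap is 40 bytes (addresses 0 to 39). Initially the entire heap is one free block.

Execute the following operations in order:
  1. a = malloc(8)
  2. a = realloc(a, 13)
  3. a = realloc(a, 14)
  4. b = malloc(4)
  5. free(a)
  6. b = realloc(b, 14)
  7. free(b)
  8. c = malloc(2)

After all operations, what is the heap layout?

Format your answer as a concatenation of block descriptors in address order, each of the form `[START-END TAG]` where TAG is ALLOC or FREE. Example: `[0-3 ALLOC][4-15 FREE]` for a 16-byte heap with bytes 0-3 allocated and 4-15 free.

Op 1: a = malloc(8) -> a = 0; heap: [0-7 ALLOC][8-39 FREE]
Op 2: a = realloc(a, 13) -> a = 0; heap: [0-12 ALLOC][13-39 FREE]
Op 3: a = realloc(a, 14) -> a = 0; heap: [0-13 ALLOC][14-39 FREE]
Op 4: b = malloc(4) -> b = 14; heap: [0-13 ALLOC][14-17 ALLOC][18-39 FREE]
Op 5: free(a) -> (freed a); heap: [0-13 FREE][14-17 ALLOC][18-39 FREE]
Op 6: b = realloc(b, 14) -> b = 14; heap: [0-13 FREE][14-27 ALLOC][28-39 FREE]
Op 7: free(b) -> (freed b); heap: [0-39 FREE]
Op 8: c = malloc(2) -> c = 0; heap: [0-1 ALLOC][2-39 FREE]

Answer: [0-1 ALLOC][2-39 FREE]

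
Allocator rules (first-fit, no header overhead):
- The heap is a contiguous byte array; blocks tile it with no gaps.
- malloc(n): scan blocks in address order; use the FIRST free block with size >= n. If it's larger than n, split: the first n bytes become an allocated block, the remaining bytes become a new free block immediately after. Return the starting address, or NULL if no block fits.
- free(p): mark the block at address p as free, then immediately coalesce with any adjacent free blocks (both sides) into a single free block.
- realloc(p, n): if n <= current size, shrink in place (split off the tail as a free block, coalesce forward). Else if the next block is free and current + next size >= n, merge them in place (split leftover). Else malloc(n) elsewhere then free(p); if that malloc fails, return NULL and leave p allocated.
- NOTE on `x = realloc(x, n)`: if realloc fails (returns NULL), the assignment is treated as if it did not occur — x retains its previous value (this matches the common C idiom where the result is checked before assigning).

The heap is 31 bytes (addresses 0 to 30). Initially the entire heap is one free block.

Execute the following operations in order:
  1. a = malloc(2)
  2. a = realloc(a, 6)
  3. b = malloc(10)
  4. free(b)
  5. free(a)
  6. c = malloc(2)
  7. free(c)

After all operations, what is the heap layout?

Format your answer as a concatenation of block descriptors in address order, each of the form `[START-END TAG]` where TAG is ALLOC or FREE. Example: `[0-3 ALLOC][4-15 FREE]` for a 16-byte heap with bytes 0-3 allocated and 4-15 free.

Answer: [0-30 FREE]

Derivation:
Op 1: a = malloc(2) -> a = 0; heap: [0-1 ALLOC][2-30 FREE]
Op 2: a = realloc(a, 6) -> a = 0; heap: [0-5 ALLOC][6-30 FREE]
Op 3: b = malloc(10) -> b = 6; heap: [0-5 ALLOC][6-15 ALLOC][16-30 FREE]
Op 4: free(b) -> (freed b); heap: [0-5 ALLOC][6-30 FREE]
Op 5: free(a) -> (freed a); heap: [0-30 FREE]
Op 6: c = malloc(2) -> c = 0; heap: [0-1 ALLOC][2-30 FREE]
Op 7: free(c) -> (freed c); heap: [0-30 FREE]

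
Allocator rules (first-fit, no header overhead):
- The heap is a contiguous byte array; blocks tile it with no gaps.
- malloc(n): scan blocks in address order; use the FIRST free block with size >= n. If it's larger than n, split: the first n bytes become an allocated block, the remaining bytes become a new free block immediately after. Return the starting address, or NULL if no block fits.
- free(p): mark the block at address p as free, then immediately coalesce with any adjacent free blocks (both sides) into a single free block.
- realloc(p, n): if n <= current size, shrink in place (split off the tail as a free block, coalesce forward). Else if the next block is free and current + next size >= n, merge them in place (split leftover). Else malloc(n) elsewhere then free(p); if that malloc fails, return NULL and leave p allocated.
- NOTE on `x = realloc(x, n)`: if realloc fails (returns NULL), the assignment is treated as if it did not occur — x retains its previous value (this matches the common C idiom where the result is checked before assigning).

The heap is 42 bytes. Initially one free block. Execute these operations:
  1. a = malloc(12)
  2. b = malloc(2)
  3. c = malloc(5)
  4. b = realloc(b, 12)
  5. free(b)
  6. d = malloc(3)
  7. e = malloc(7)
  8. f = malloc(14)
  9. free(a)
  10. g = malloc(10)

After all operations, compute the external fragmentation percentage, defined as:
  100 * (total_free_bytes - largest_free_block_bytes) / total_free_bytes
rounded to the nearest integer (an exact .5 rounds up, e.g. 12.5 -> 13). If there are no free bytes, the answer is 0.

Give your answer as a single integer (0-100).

Op 1: a = malloc(12) -> a = 0; heap: [0-11 ALLOC][12-41 FREE]
Op 2: b = malloc(2) -> b = 12; heap: [0-11 ALLOC][12-13 ALLOC][14-41 FREE]
Op 3: c = malloc(5) -> c = 14; heap: [0-11 ALLOC][12-13 ALLOC][14-18 ALLOC][19-41 FREE]
Op 4: b = realloc(b, 12) -> b = 19; heap: [0-11 ALLOC][12-13 FREE][14-18 ALLOC][19-30 ALLOC][31-41 FREE]
Op 5: free(b) -> (freed b); heap: [0-11 ALLOC][12-13 FREE][14-18 ALLOC][19-41 FREE]
Op 6: d = malloc(3) -> d = 19; heap: [0-11 ALLOC][12-13 FREE][14-18 ALLOC][19-21 ALLOC][22-41 FREE]
Op 7: e = malloc(7) -> e = 22; heap: [0-11 ALLOC][12-13 FREE][14-18 ALLOC][19-21 ALLOC][22-28 ALLOC][29-41 FREE]
Op 8: f = malloc(14) -> f = NULL; heap: [0-11 ALLOC][12-13 FREE][14-18 ALLOC][19-21 ALLOC][22-28 ALLOC][29-41 FREE]
Op 9: free(a) -> (freed a); heap: [0-13 FREE][14-18 ALLOC][19-21 ALLOC][22-28 ALLOC][29-41 FREE]
Op 10: g = malloc(10) -> g = 0; heap: [0-9 ALLOC][10-13 FREE][14-18 ALLOC][19-21 ALLOC][22-28 ALLOC][29-41 FREE]
Free blocks: [4 13] total_free=17 largest=13 -> 100*(17-13)/17 = 400/17 ≈ 23.529 -> rounds to 24

Answer: 24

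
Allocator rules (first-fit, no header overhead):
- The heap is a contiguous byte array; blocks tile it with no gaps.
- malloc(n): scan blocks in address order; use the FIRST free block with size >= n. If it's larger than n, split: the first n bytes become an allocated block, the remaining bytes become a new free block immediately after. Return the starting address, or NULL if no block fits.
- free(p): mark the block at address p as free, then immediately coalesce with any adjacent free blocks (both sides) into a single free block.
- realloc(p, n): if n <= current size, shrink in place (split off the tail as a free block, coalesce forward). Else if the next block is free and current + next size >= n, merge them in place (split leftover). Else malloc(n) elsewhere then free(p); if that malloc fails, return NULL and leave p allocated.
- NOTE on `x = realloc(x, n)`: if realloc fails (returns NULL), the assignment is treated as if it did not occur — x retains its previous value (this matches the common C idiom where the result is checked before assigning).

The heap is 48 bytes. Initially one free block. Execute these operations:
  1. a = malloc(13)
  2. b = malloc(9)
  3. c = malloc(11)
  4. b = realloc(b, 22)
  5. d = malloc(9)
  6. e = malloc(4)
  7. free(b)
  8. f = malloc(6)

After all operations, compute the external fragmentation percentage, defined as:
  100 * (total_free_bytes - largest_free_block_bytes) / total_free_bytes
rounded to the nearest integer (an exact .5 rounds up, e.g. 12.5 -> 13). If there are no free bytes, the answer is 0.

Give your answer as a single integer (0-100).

Answer: 40

Derivation:
Op 1: a = malloc(13) -> a = 0; heap: [0-12 ALLOC][13-47 FREE]
Op 2: b = malloc(9) -> b = 13; heap: [0-12 ALLOC][13-21 ALLOC][22-47 FREE]
Op 3: c = malloc(11) -> c = 22; heap: [0-12 ALLOC][13-21 ALLOC][22-32 ALLOC][33-47 FREE]
Op 4: b = realloc(b, 22) -> NULL (b unchanged); heap: [0-12 ALLOC][13-21 ALLOC][22-32 ALLOC][33-47 FREE]
Op 5: d = malloc(9) -> d = 33; heap: [0-12 ALLOC][13-21 ALLOC][22-32 ALLOC][33-41 ALLOC][42-47 FREE]
Op 6: e = malloc(4) -> e = 42; heap: [0-12 ALLOC][13-21 ALLOC][22-32 ALLOC][33-41 ALLOC][42-45 ALLOC][46-47 FREE]
Op 7: free(b) -> (freed b); heap: [0-12 ALLOC][13-21 FREE][22-32 ALLOC][33-41 ALLOC][42-45 ALLOC][46-47 FREE]
Op 8: f = malloc(6) -> f = 13; heap: [0-12 ALLOC][13-18 ALLOC][19-21 FREE][22-32 ALLOC][33-41 ALLOC][42-45 ALLOC][46-47 FREE]
Free blocks: [3 2] total_free=5 largest=3 -> 100*(5-3)/5 = 200/5 = 40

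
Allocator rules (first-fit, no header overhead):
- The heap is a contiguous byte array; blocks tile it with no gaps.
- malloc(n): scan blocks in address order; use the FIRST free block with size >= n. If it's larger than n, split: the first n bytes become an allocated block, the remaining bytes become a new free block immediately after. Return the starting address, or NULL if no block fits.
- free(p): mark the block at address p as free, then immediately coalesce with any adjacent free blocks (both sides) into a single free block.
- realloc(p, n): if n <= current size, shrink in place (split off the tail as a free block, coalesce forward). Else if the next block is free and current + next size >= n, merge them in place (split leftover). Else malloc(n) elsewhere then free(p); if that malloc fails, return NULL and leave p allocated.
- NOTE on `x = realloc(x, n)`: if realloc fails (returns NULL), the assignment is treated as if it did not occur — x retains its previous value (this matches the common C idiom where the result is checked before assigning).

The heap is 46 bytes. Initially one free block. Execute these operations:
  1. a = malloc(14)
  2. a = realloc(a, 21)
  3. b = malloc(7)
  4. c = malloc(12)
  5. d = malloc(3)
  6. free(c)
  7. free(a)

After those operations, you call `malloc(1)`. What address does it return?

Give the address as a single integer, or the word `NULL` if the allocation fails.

Answer: 0

Derivation:
Op 1: a = malloc(14) -> a = 0; heap: [0-13 ALLOC][14-45 FREE]
Op 2: a = realloc(a, 21) -> a = 0; heap: [0-20 ALLOC][21-45 FREE]
Op 3: b = malloc(7) -> b = 21; heap: [0-20 ALLOC][21-27 ALLOC][28-45 FREE]
Op 4: c = malloc(12) -> c = 28; heap: [0-20 ALLOC][21-27 ALLOC][28-39 ALLOC][40-45 FREE]
Op 5: d = malloc(3) -> d = 40; heap: [0-20 ALLOC][21-27 ALLOC][28-39 ALLOC][40-42 ALLOC][43-45 FREE]
Op 6: free(c) -> (freed c); heap: [0-20 ALLOC][21-27 ALLOC][28-39 FREE][40-42 ALLOC][43-45 FREE]
Op 7: free(a) -> (freed a); heap: [0-20 FREE][21-27 ALLOC][28-39 FREE][40-42 ALLOC][43-45 FREE]
malloc(1): first-fit scan over [0-20 FREE][21-27 ALLOC][28-39 FREE][40-42 ALLOC][43-45 FREE] -> 0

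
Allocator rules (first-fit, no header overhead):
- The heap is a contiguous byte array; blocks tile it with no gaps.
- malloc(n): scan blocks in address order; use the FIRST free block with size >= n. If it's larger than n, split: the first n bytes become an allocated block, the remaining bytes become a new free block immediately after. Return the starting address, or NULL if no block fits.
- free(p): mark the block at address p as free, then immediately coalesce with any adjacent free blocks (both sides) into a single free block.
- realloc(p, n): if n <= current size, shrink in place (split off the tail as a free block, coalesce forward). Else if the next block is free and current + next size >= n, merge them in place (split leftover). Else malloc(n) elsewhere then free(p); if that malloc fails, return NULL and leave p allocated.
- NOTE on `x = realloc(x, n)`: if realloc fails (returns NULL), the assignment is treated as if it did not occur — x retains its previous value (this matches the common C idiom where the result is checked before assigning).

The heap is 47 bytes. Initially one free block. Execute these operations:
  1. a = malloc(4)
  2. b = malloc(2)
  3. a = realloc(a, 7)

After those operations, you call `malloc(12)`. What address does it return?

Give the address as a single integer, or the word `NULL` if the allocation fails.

Answer: 13

Derivation:
Op 1: a = malloc(4) -> a = 0; heap: [0-3 ALLOC][4-46 FREE]
Op 2: b = malloc(2) -> b = 4; heap: [0-3 ALLOC][4-5 ALLOC][6-46 FREE]
Op 3: a = realloc(a, 7) -> a = 6; heap: [0-3 FREE][4-5 ALLOC][6-12 ALLOC][13-46 FREE]
malloc(12): first-fit scan over [0-3 FREE][4-5 ALLOC][6-12 ALLOC][13-46 FREE] -> 13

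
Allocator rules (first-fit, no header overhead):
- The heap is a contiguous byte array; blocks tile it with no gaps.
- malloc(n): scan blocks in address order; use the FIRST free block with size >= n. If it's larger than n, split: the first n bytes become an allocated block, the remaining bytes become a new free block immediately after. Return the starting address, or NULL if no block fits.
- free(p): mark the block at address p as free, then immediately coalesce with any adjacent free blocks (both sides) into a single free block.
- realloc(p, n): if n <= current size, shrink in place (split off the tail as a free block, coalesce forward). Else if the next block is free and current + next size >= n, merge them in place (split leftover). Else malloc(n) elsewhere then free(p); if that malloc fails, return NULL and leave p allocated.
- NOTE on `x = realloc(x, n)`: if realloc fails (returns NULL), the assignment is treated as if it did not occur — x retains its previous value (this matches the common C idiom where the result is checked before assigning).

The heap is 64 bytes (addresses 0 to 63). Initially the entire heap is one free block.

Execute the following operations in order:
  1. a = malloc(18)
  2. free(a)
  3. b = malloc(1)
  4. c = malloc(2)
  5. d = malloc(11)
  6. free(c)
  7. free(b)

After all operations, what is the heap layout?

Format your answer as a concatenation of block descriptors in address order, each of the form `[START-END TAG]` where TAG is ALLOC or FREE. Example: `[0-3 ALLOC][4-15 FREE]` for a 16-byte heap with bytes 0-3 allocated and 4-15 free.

Answer: [0-2 FREE][3-13 ALLOC][14-63 FREE]

Derivation:
Op 1: a = malloc(18) -> a = 0; heap: [0-17 ALLOC][18-63 FREE]
Op 2: free(a) -> (freed a); heap: [0-63 FREE]
Op 3: b = malloc(1) -> b = 0; heap: [0-0 ALLOC][1-63 FREE]
Op 4: c = malloc(2) -> c = 1; heap: [0-0 ALLOC][1-2 ALLOC][3-63 FREE]
Op 5: d = malloc(11) -> d = 3; heap: [0-0 ALLOC][1-2 ALLOC][3-13 ALLOC][14-63 FREE]
Op 6: free(c) -> (freed c); heap: [0-0 ALLOC][1-2 FREE][3-13 ALLOC][14-63 FREE]
Op 7: free(b) -> (freed b); heap: [0-2 FREE][3-13 ALLOC][14-63 FREE]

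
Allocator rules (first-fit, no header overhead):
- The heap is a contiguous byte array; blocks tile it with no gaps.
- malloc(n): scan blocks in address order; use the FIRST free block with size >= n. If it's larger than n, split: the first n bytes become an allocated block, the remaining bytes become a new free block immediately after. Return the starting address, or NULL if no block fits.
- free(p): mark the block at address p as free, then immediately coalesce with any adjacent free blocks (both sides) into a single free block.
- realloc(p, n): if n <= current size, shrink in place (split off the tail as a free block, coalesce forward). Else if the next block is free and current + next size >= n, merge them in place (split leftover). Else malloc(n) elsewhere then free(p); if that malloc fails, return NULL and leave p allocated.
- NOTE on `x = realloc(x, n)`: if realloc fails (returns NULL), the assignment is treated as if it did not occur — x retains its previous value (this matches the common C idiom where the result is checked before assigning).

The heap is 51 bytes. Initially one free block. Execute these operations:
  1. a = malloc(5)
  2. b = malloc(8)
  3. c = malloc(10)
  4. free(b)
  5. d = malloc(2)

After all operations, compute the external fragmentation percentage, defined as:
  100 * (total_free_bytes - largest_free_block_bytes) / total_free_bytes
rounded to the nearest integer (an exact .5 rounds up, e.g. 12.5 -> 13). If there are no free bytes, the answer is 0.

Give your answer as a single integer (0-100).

Answer: 18

Derivation:
Op 1: a = malloc(5) -> a = 0; heap: [0-4 ALLOC][5-50 FREE]
Op 2: b = malloc(8) -> b = 5; heap: [0-4 ALLOC][5-12 ALLOC][13-50 FREE]
Op 3: c = malloc(10) -> c = 13; heap: [0-4 ALLOC][5-12 ALLOC][13-22 ALLOC][23-50 FREE]
Op 4: free(b) -> (freed b); heap: [0-4 ALLOC][5-12 FREE][13-22 ALLOC][23-50 FREE]
Op 5: d = malloc(2) -> d = 5; heap: [0-4 ALLOC][5-6 ALLOC][7-12 FREE][13-22 ALLOC][23-50 FREE]
Free blocks: [6 28] total_free=34 largest=28 -> 100*(34-28)/34 = 600/34 ≈ 17.647 -> rounds to 18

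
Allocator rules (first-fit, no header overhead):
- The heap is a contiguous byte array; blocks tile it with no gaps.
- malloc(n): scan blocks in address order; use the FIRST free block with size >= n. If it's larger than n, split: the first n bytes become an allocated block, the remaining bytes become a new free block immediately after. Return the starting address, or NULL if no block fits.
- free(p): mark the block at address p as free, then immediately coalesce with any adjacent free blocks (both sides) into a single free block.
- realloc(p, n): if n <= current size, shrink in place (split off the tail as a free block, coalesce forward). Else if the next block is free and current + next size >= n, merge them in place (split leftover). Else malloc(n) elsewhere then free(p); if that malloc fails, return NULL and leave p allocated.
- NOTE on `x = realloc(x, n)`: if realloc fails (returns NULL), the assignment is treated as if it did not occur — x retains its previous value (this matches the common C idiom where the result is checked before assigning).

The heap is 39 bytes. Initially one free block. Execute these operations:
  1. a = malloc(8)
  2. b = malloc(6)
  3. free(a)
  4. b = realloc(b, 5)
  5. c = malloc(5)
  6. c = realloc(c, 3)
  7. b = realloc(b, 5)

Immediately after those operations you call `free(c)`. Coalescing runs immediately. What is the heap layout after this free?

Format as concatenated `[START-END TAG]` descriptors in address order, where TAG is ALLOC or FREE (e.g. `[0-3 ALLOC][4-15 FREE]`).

Answer: [0-7 FREE][8-12 ALLOC][13-38 FREE]

Derivation:
Op 1: a = malloc(8) -> a = 0; heap: [0-7 ALLOC][8-38 FREE]
Op 2: b = malloc(6) -> b = 8; heap: [0-7 ALLOC][8-13 ALLOC][14-38 FREE]
Op 3: free(a) -> (freed a); heap: [0-7 FREE][8-13 ALLOC][14-38 FREE]
Op 4: b = realloc(b, 5) -> b = 8; heap: [0-7 FREE][8-12 ALLOC][13-38 FREE]
Op 5: c = malloc(5) -> c = 0; heap: [0-4 ALLOC][5-7 FREE][8-12 ALLOC][13-38 FREE]
Op 6: c = realloc(c, 3) -> c = 0; heap: [0-2 ALLOC][3-7 FREE][8-12 ALLOC][13-38 FREE]
Op 7: b = realloc(b, 5) -> b = 8; heap: [0-2 ALLOC][3-7 FREE][8-12 ALLOC][13-38 FREE]
free(c): c = 0 -> block [0-2 ALLOC]; mark free, coalesce with adjacent free neighbors -> [0-7 FREE][8-12 ALLOC][13-38 FREE]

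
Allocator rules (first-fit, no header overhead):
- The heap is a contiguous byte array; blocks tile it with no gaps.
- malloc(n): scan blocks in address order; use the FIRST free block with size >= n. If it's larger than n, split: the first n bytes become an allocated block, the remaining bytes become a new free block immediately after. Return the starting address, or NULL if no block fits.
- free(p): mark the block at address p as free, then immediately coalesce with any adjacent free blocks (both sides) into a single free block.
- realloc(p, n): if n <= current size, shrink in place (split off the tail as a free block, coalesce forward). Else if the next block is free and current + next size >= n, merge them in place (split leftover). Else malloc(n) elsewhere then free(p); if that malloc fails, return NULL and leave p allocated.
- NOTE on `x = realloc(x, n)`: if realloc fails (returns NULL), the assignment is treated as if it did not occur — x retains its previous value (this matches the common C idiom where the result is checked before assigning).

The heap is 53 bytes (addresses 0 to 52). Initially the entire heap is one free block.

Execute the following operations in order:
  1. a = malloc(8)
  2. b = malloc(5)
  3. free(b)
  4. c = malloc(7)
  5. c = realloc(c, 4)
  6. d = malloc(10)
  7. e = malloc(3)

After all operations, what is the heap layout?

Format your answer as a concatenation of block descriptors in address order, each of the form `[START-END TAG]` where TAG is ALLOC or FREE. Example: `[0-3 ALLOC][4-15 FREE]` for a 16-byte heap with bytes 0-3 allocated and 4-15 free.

Answer: [0-7 ALLOC][8-11 ALLOC][12-21 ALLOC][22-24 ALLOC][25-52 FREE]

Derivation:
Op 1: a = malloc(8) -> a = 0; heap: [0-7 ALLOC][8-52 FREE]
Op 2: b = malloc(5) -> b = 8; heap: [0-7 ALLOC][8-12 ALLOC][13-52 FREE]
Op 3: free(b) -> (freed b); heap: [0-7 ALLOC][8-52 FREE]
Op 4: c = malloc(7) -> c = 8; heap: [0-7 ALLOC][8-14 ALLOC][15-52 FREE]
Op 5: c = realloc(c, 4) -> c = 8; heap: [0-7 ALLOC][8-11 ALLOC][12-52 FREE]
Op 6: d = malloc(10) -> d = 12; heap: [0-7 ALLOC][8-11 ALLOC][12-21 ALLOC][22-52 FREE]
Op 7: e = malloc(3) -> e = 22; heap: [0-7 ALLOC][8-11 ALLOC][12-21 ALLOC][22-24 ALLOC][25-52 FREE]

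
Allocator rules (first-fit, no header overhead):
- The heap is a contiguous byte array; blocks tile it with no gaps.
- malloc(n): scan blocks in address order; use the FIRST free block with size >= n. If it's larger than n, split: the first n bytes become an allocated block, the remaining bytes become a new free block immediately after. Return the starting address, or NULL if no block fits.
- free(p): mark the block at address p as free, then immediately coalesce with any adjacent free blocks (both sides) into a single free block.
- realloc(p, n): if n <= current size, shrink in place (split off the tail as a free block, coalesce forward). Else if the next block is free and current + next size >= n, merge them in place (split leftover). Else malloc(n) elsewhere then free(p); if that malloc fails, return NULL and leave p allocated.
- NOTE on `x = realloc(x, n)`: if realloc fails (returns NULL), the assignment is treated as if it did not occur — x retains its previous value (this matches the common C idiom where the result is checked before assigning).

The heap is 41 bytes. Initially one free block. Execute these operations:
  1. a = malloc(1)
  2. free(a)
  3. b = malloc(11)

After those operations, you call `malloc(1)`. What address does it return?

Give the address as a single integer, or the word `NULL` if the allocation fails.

Answer: 11

Derivation:
Op 1: a = malloc(1) -> a = 0; heap: [0-0 ALLOC][1-40 FREE]
Op 2: free(a) -> (freed a); heap: [0-40 FREE]
Op 3: b = malloc(11) -> b = 0; heap: [0-10 ALLOC][11-40 FREE]
malloc(1): first-fit scan over [0-10 ALLOC][11-40 FREE] -> 11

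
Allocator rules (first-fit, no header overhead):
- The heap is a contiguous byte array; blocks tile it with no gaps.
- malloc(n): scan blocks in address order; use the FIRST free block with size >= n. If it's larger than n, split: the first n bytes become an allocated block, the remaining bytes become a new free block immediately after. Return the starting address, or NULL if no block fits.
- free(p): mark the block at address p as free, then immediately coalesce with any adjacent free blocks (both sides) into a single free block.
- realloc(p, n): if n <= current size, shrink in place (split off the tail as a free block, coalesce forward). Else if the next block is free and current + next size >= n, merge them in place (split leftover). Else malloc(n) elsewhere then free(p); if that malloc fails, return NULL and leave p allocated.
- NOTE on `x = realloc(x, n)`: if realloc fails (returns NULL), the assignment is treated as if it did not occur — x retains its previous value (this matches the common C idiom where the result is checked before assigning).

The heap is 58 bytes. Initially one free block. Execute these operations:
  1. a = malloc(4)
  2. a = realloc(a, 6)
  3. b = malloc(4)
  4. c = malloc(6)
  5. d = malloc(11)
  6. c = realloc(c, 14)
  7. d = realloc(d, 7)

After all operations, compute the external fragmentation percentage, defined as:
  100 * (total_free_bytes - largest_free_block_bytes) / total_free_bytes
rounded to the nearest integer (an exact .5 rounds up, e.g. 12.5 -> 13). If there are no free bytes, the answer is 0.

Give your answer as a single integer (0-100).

Answer: 37

Derivation:
Op 1: a = malloc(4) -> a = 0; heap: [0-3 ALLOC][4-57 FREE]
Op 2: a = realloc(a, 6) -> a = 0; heap: [0-5 ALLOC][6-57 FREE]
Op 3: b = malloc(4) -> b = 6; heap: [0-5 ALLOC][6-9 ALLOC][10-57 FREE]
Op 4: c = malloc(6) -> c = 10; heap: [0-5 ALLOC][6-9 ALLOC][10-15 ALLOC][16-57 FREE]
Op 5: d = malloc(11) -> d = 16; heap: [0-5 ALLOC][6-9 ALLOC][10-15 ALLOC][16-26 ALLOC][27-57 FREE]
Op 6: c = realloc(c, 14) -> c = 27; heap: [0-5 ALLOC][6-9 ALLOC][10-15 FREE][16-26 ALLOC][27-40 ALLOC][41-57 FREE]
Op 7: d = realloc(d, 7) -> d = 16; heap: [0-5 ALLOC][6-9 ALLOC][10-15 FREE][16-22 ALLOC][23-26 FREE][27-40 ALLOC][41-57 FREE]
Free blocks: [6 4 17] total_free=27 largest=17 -> 100*(27-17)/27 = 1000/27 ≈ 37.037 -> rounds to 37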